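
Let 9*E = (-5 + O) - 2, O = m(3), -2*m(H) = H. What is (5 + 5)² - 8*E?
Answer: 968/9 ≈ 107.56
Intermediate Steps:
m(H) = -H/2
O = -3/2 (O = -½*3 = -3/2 ≈ -1.5000)
E = -17/18 (E = ((-5 - 3/2) - 2)/9 = (-13/2 - 2)/9 = (⅑)*(-17/2) = -17/18 ≈ -0.94444)
(5 + 5)² - 8*E = (5 + 5)² - 8*(-17/18) = 10² + 68/9 = 100 + 68/9 = 968/9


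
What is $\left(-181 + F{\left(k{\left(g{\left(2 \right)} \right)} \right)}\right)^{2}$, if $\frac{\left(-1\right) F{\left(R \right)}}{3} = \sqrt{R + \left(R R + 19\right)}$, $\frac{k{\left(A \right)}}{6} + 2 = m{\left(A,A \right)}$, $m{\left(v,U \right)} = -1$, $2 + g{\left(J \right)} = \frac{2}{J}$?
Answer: $35686 + 5430 \sqrt{13} \approx 55264.0$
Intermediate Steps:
$g{\left(J \right)} = -2 + \frac{2}{J}$
$k{\left(A \right)} = -18$ ($k{\left(A \right)} = -12 + 6 \left(-1\right) = -12 - 6 = -18$)
$F{\left(R \right)} = - 3 \sqrt{19 + R + R^{2}}$ ($F{\left(R \right)} = - 3 \sqrt{R + \left(R R + 19\right)} = - 3 \sqrt{R + \left(R^{2} + 19\right)} = - 3 \sqrt{R + \left(19 + R^{2}\right)} = - 3 \sqrt{19 + R + R^{2}}$)
$\left(-181 + F{\left(k{\left(g{\left(2 \right)} \right)} \right)}\right)^{2} = \left(-181 - 3 \sqrt{19 - 18 + \left(-18\right)^{2}}\right)^{2} = \left(-181 - 3 \sqrt{19 - 18 + 324}\right)^{2} = \left(-181 - 3 \sqrt{325}\right)^{2} = \left(-181 - 3 \cdot 5 \sqrt{13}\right)^{2} = \left(-181 - 15 \sqrt{13}\right)^{2}$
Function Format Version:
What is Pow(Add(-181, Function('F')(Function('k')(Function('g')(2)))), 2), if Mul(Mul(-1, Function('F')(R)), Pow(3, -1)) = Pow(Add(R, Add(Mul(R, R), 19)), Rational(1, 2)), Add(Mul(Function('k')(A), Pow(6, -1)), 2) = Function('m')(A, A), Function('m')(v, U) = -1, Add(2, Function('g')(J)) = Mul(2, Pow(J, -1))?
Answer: Add(35686, Mul(5430, Pow(13, Rational(1, 2)))) ≈ 55264.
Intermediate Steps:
Function('g')(J) = Add(-2, Mul(2, Pow(J, -1)))
Function('k')(A) = -18 (Function('k')(A) = Add(-12, Mul(6, -1)) = Add(-12, -6) = -18)
Function('F')(R) = Mul(-3, Pow(Add(19, R, Pow(R, 2)), Rational(1, 2))) (Function('F')(R) = Mul(-3, Pow(Add(R, Add(Mul(R, R), 19)), Rational(1, 2))) = Mul(-3, Pow(Add(R, Add(Pow(R, 2), 19)), Rational(1, 2))) = Mul(-3, Pow(Add(R, Add(19, Pow(R, 2))), Rational(1, 2))) = Mul(-3, Pow(Add(19, R, Pow(R, 2)), Rational(1, 2))))
Pow(Add(-181, Function('F')(Function('k')(Function('g')(2)))), 2) = Pow(Add(-181, Mul(-3, Pow(Add(19, -18, Pow(-18, 2)), Rational(1, 2)))), 2) = Pow(Add(-181, Mul(-3, Pow(Add(19, -18, 324), Rational(1, 2)))), 2) = Pow(Add(-181, Mul(-3, Pow(325, Rational(1, 2)))), 2) = Pow(Add(-181, Mul(-3, Mul(5, Pow(13, Rational(1, 2))))), 2) = Pow(Add(-181, Mul(-15, Pow(13, Rational(1, 2)))), 2)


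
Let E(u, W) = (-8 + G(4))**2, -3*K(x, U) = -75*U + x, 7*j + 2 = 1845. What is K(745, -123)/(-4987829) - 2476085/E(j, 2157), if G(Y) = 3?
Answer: -7410173091829/74817435 ≈ -99043.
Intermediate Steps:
j = 1843/7 (j = -2/7 + (1/7)*1845 = -2/7 + 1845/7 = 1843/7 ≈ 263.29)
K(x, U) = 25*U - x/3 (K(x, U) = -(-75*U + x)/3 = -(x - 75*U)/3 = 25*U - x/3)
E(u, W) = 25 (E(u, W) = (-8 + 3)**2 = (-5)**2 = 25)
K(745, -123)/(-4987829) - 2476085/E(j, 2157) = (25*(-123) - 1/3*745)/(-4987829) - 2476085/25 = (-3075 - 745/3)*(-1/4987829) - 2476085*1/25 = -9970/3*(-1/4987829) - 495217/5 = 9970/14963487 - 495217/5 = -7410173091829/74817435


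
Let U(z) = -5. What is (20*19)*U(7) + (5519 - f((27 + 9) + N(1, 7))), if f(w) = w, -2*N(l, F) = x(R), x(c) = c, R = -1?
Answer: 7165/2 ≈ 3582.5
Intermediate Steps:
N(l, F) = ½ (N(l, F) = -½*(-1) = ½)
(20*19)*U(7) + (5519 - f((27 + 9) + N(1, 7))) = (20*19)*(-5) + (5519 - ((27 + 9) + ½)) = 380*(-5) + (5519 - (36 + ½)) = -1900 + (5519 - 1*73/2) = -1900 + (5519 - 73/2) = -1900 + 10965/2 = 7165/2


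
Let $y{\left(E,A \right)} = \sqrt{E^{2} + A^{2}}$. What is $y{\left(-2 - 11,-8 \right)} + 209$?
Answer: $209 + \sqrt{233} \approx 224.26$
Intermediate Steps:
$y{\left(E,A \right)} = \sqrt{A^{2} + E^{2}}$
$y{\left(-2 - 11,-8 \right)} + 209 = \sqrt{\left(-8\right)^{2} + \left(-2 - 11\right)^{2}} + 209 = \sqrt{64 + \left(-13\right)^{2}} + 209 = \sqrt{64 + 169} + 209 = \sqrt{233} + 209 = 209 + \sqrt{233}$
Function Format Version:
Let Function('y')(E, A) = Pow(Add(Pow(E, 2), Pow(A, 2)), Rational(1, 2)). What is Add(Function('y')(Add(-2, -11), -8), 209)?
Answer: Add(209, Pow(233, Rational(1, 2))) ≈ 224.26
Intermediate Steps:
Function('y')(E, A) = Pow(Add(Pow(A, 2), Pow(E, 2)), Rational(1, 2))
Add(Function('y')(Add(-2, -11), -8), 209) = Add(Pow(Add(Pow(-8, 2), Pow(Add(-2, -11), 2)), Rational(1, 2)), 209) = Add(Pow(Add(64, Pow(-13, 2)), Rational(1, 2)), 209) = Add(Pow(Add(64, 169), Rational(1, 2)), 209) = Add(Pow(233, Rational(1, 2)), 209) = Add(209, Pow(233, Rational(1, 2)))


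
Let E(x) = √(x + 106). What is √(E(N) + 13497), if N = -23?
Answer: √(13497 + √83) ≈ 116.22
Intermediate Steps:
E(x) = √(106 + x)
√(E(N) + 13497) = √(√(106 - 23) + 13497) = √(√83 + 13497) = √(13497 + √83)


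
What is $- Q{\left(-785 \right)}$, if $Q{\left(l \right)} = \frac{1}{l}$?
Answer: $\frac{1}{785} \approx 0.0012739$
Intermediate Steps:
$- Q{\left(-785 \right)} = - \frac{1}{-785} = \left(-1\right) \left(- \frac{1}{785}\right) = \frac{1}{785}$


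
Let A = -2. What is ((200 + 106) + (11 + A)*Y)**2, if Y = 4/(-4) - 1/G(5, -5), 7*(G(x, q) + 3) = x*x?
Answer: 1265625/16 ≈ 79102.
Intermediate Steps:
G(x, q) = -3 + x**2/7 (G(x, q) = -3 + (x*x)/7 = -3 + x**2/7)
Y = -11/4 (Y = 4/(-4) - 1/(-3 + (1/7)*5**2) = 4*(-1/4) - 1/(-3 + (1/7)*25) = -1 - 1/(-3 + 25/7) = -1 - 1/4/7 = -1 - 1*7/4 = -1 - 7/4 = -11/4 ≈ -2.7500)
((200 + 106) + (11 + A)*Y)**2 = ((200 + 106) + (11 - 2)*(-11/4))**2 = (306 + 9*(-11/4))**2 = (306 - 99/4)**2 = (1125/4)**2 = 1265625/16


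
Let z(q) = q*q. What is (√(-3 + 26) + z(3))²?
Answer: (9 + √23)² ≈ 190.32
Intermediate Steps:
z(q) = q²
(√(-3 + 26) + z(3))² = (√(-3 + 26) + 3²)² = (√23 + 9)² = (9 + √23)²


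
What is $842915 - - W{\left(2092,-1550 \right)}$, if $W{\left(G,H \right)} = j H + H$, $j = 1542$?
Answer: $-1548735$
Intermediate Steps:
$W{\left(G,H \right)} = 1543 H$ ($W{\left(G,H \right)} = 1542 H + H = 1543 H$)
$842915 - - W{\left(2092,-1550 \right)} = 842915 - - 1543 \left(-1550\right) = 842915 - \left(-1\right) \left(-2391650\right) = 842915 - 2391650 = -1548735$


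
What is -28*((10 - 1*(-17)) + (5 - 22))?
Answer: -280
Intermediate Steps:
-28*((10 - 1*(-17)) + (5 - 22)) = -28*((10 + 17) - 17) = -28*(27 - 17) = -28*10 = -280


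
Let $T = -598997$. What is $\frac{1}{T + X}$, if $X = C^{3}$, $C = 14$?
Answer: $- \frac{1}{596253} \approx -1.6771 \cdot 10^{-6}$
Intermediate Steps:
$X = 2744$ ($X = 14^{3} = 2744$)
$\frac{1}{T + X} = \frac{1}{-598997 + 2744} = \frac{1}{-596253} = - \frac{1}{596253}$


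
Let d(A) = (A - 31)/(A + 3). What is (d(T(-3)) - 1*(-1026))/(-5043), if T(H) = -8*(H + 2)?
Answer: -11263/55473 ≈ -0.20304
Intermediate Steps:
T(H) = -16 - 8*H (T(H) = -8*(2 + H) = -16 - 8*H)
d(A) = (-31 + A)/(3 + A)
(d(T(-3)) - 1*(-1026))/(-5043) = ((-31 + (-16 - 8*(-3)))/(3 + (-16 - 8*(-3))) - 1*(-1026))/(-5043) = ((-31 + (-16 + 24))/(3 + (-16 + 24)) + 1026)*(-1/5043) = ((-31 + 8)/(3 + 8) + 1026)*(-1/5043) = (-23/11 + 1026)*(-1/5043) = (11263/11)*(-1/5043) = -11263/55473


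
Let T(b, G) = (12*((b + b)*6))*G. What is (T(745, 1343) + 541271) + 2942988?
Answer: 147561299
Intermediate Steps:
T(b, G) = 144*G*b (T(b, G) = (12*((2*b)*6))*G = (12*(12*b))*G = (144*b)*G = 144*G*b)
(T(745, 1343) + 541271) + 2942988 = (144*1343*745 + 541271) + 2942988 = (144077040 + 541271) + 2942988 = 144618311 + 2942988 = 147561299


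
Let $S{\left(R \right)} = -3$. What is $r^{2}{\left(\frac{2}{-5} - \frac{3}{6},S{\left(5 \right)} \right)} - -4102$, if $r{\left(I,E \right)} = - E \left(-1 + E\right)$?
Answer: $4246$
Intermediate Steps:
$r{\left(I,E \right)} = - E \left(-1 + E\right)$
$r^{2}{\left(\frac{2}{-5} - \frac{3}{6},S{\left(5 \right)} \right)} - -4102 = \left(- 3 \left(1 - -3\right)\right)^{2} - -4102 = \left(- 3 \left(1 + 3\right)\right)^{2} + 4102 = \left(\left(-3\right) 4\right)^{2} + 4102 = \left(-12\right)^{2} + 4102 = 144 + 4102 = 4246$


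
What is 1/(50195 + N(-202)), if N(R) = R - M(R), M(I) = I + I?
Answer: 1/50397 ≈ 1.9842e-5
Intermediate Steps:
M(I) = 2*I
N(R) = -R (N(R) = R - 2*R = -R)
1/(50195 + N(-202)) = 1/(50195 - 1*(-202)) = 1/(50195 + 202) = 1/50397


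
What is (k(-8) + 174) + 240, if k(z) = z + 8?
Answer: 414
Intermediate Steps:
k(z) = 8 + z
(k(-8) + 174) + 240 = ((8 - 8) + 174) + 240 = (0 + 174) + 240 = 174 + 240 = 414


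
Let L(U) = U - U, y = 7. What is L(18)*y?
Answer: 0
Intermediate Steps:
L(U) = 0
L(18)*y = 0*7 = 0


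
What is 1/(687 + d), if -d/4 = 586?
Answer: -1/1657 ≈ -0.00060350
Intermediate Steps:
d = -2344 (d = -4*586 = -2344)
1/(687 + d) = 1/(687 - 2344) = 1/(-1657) = -1/1657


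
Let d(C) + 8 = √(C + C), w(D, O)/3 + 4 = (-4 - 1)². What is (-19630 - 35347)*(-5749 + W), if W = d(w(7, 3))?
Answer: 316502589 - 164931*√14 ≈ 3.1589e+8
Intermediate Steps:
w(D, O) = 63 (w(D, O) = -12 + 3*(-4 - 1)² = -12 + 3*(-5)² = -12 + 3*25 = -12 + 75 = 63)
d(C) = -8 + √2*√C (d(C) = -8 + √(C + C) = -8 + √(2*C) = -8 + √2*√C)
W = -8 + 3*√14 (W = -8 + √2*√63 = -8 + √2*(3*√7) = -8 + 3*√14 ≈ 3.2250)
(-19630 - 35347)*(-5749 + W) = (-19630 - 35347)*(-5749 + (-8 + 3*√14)) = -54977*(-5757 + 3*√14) = 316502589 - 164931*√14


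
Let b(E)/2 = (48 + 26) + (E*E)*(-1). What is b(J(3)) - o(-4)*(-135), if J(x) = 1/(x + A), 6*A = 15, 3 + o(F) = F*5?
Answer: -357805/121 ≈ -2957.1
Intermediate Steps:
o(F) = -3 + 5*F (o(F) = -3 + F*5 = -3 + 5*F)
A = 5/2 (A = (⅙)*15 = 5/2 ≈ 2.5000)
J(x) = 1/(5/2 + x) (J(x) = 1/(x + 5/2) = 1/(5/2 + x))
b(E) = 148 - 2*E² (b(E) = 2*((48 + 26) + (E*E)*(-1)) = 2*(74 + E²*(-1)) = 2*(74 - E²) = 148 - 2*E²)
b(J(3)) - o(-4)*(-135) = (148 - 2*4/(5 + 2*3)²) - (-3 + 5*(-4))*(-135) = (148 - 2*4/(5 + 6)²) - (-3 - 20)*(-135) = (148 - 2*(2/11)²) - (-23)*(-135) = (148 - 2*(2*(1/11))²) - 1*3105 = (148 - 2*(2/11)²) - 3105 = (148 - 2*4/121) - 3105 = (148 - 8/121) - 3105 = 17900/121 - 3105 = -357805/121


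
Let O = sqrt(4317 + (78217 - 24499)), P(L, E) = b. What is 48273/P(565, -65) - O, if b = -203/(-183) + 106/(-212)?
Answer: 17667918/223 - sqrt(58035) ≈ 78987.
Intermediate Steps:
b = 223/366 (b = -203*(-1/183) + 106*(-1/212) = 203/183 - 1/2 = 223/366 ≈ 0.60929)
P(L, E) = 223/366
O = sqrt(58035) (O = sqrt(4317 + 53718) = sqrt(58035) ≈ 240.90)
48273/P(565, -65) - O = 48273/(223/366) - sqrt(58035) = 48273*(366/223) - sqrt(58035) = 17667918/223 - sqrt(58035)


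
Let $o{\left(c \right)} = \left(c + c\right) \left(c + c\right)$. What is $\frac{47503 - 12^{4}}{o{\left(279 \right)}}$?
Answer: $\frac{26767}{311364} \approx 0.085967$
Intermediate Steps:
$o{\left(c \right)} = 4 c^{2}$ ($o{\left(c \right)} = 2 c 2 c = 4 c^{2}$)
$\frac{47503 - 12^{4}}{o{\left(279 \right)}} = \frac{47503 - 12^{4}}{4 \cdot 279^{2}} = \frac{47503 - 20736}{4 \cdot 77841} = \frac{47503 - 20736}{311364} = 26767 \cdot \frac{1}{311364} = \frac{26767}{311364}$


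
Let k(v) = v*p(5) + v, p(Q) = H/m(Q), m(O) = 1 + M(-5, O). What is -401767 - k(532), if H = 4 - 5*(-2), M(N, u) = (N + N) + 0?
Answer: -3613243/9 ≈ -4.0147e+5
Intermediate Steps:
M(N, u) = 2*N (M(N, u) = 2*N + 0 = 2*N)
m(O) = -9 (m(O) = 1 + 2*(-5) = 1 - 10 = -9)
H = 14 (H = 4 - 1*(-10) = 4 + 10 = 14)
p(Q) = -14/9 (p(Q) = 14/(-9) = 14*(-⅑) = -14/9)
k(v) = -5*v/9 (k(v) = v*(-14/9) + v = -14*v/9 + v = -5*v/9)
-401767 - k(532) = -401767 - (-5)*532/9 = -401767 - 1*(-2660/9) = -401767 + 2660/9 = -3613243/9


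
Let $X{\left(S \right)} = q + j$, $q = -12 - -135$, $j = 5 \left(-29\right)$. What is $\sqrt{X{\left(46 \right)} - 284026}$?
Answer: $4 i \sqrt{17753} \approx 532.96 i$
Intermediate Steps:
$j = -145$
$q = 123$ ($q = -12 + 135 = 123$)
$X{\left(S \right)} = -22$ ($X{\left(S \right)} = 123 - 145 = -22$)
$\sqrt{X{\left(46 \right)} - 284026} = \sqrt{-22 - 284026} = \sqrt{-284048} = 4 i \sqrt{17753}$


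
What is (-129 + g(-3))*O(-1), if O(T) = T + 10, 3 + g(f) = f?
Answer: -1215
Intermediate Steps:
g(f) = -3 + f
O(T) = 10 + T
(-129 + g(-3))*O(-1) = (-129 + (-3 - 3))*(10 - 1) = (-129 - 6)*9 = -135*9 = -1215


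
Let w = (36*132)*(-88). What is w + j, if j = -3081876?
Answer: -3500052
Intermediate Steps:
w = -418176 (w = 4752*(-88) = -418176)
w + j = -418176 - 3081876 = -3500052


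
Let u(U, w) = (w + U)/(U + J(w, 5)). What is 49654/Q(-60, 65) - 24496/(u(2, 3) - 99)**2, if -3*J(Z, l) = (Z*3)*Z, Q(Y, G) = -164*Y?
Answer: 1547579507/599260920 ≈ 2.5825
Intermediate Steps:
J(Z, l) = -Z**2 (J(Z, l) = -Z*3*Z/3 = -3*Z*Z/3 = -Z**2)
u(U, w) = (U + w)/(U - w**2) (u(U, w) = (w + U)/(U - w**2) = (U + w)/(U - w**2))
49654/Q(-60, 65) - 24496/(u(2, 3) - 99)**2 = 49654/((-164*(-60))) - 24496/((2 + 3)/(2 - 1*3**2) - 99)**2 = 49654/9840 - 24496/(5/(2 - 1*9) - 99)**2 = 49654*(1/9840) - 24496/(5/(2 - 9) - 99)**2 = 24827/4920 - 24496/(5/(-7) - 99)**2 = 24827/4920 - 24496/(-1/7*5 - 99)**2 = 24827/4920 - 24496/(-5/7 - 99)**2 = 24827/4920 - 24496/((-698/7)**2) = 24827/4920 - 24496/487204/49 = 24827/4920 - 24496*49/487204 = 24827/4920 - 300076/121801 = 1547579507/599260920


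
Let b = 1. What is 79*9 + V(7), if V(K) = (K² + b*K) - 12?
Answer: 755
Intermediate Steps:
V(K) = -12 + K + K² (V(K) = (K² + 1*K) - 12 = (K² + K) - 12 = (K + K²) - 12 = -12 + K + K²)
79*9 + V(7) = 79*9 + (-12 + 7 + 7²) = 711 + (-12 + 7 + 49) = 711 + 44 = 755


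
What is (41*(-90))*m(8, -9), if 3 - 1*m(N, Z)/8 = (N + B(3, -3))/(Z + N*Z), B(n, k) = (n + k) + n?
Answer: -833120/9 ≈ -92569.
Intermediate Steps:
B(n, k) = k + 2*n (B(n, k) = (k + n) + n = k + 2*n)
m(N, Z) = 24 - 8*(3 + N)/(Z + N*Z) (m(N, Z) = 24 - 8*(N + (-3 + 2*3))/(Z + N*Z) = 24 - 8*(N + (-3 + 6))/(Z + N*Z) = 24 - 8*(N + 3)/(Z + N*Z) = 24 - 8*(3 + N)/(Z + N*Z))
(41*(-90))*m(8, -9) = (41*(-90))*(8*(-3 - 1*8 + 3*(-9) + 3*8*(-9))/(-9*(1 + 8))) = -29520*(-1)*(-3 - 8 - 27 - 216)/(9*9) = -29520*(-1)*(-254)/(9*9) = -3690*2032/81 = -833120/9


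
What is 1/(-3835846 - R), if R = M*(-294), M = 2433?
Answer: -1/3120544 ≈ -3.2046e-7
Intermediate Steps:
R = -715302 (R = 2433*(-294) = -715302)
1/(-3835846 - R) = 1/(-3835846 - 1*(-715302)) = 1/(-3835846 + 715302) = 1/(-3120544) = -1/3120544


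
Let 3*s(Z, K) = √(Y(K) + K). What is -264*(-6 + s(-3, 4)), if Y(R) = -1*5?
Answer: 1584 - 88*I ≈ 1584.0 - 88.0*I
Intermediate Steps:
Y(R) = -5
s(Z, K) = √(-5 + K)/3
-264*(-6 + s(-3, 4)) = -264*(-6 + √(-5 + 4)/3) = -264*(-6 + √(-1)/3) = -264*(-6 + I/3) = 1584 - 88*I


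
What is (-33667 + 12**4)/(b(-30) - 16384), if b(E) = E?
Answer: 12931/16414 ≈ 0.78780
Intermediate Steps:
(-33667 + 12**4)/(b(-30) - 16384) = (-33667 + 12**4)/(-30 - 16384) = (-33667 + 20736)/(-16414) = -12931*(-1/16414) = 12931/16414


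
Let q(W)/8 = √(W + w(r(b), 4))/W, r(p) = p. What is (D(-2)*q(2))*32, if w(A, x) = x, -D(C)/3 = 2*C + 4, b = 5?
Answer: 0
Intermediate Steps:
D(C) = -12 - 6*C (D(C) = -3*(2*C + 4) = -3*(4 + 2*C) = -12 - 6*C)
q(W) = 8*√(4 + W)/W (q(W) = 8*(√(W + 4)/W) = 8*(√(4 + W)/W) = 8*√(4 + W)/W)
(D(-2)*q(2))*32 = ((-12 - 6*(-2))*(8*√(4 + 2)/2))*32 = ((-12 + 12)*(8*(½)*√6))*32 = (0*(4*√6))*32 = 0*32 = 0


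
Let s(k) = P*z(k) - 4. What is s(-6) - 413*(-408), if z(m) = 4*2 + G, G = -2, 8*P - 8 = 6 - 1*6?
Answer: 168506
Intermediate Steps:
P = 1 (P = 1 + (6 - 1*6)/8 = 1 + (6 - 6)/8 = 1 + (⅛)*0 = 1 + 0 = 1)
z(m) = 6 (z(m) = 4*2 - 2 = 8 - 2 = 6)
s(k) = 2 (s(k) = 1*6 - 4 = 6 - 4 = 2)
s(-6) - 413*(-408) = 2 - 413*(-408) = 2 + 168504 = 168506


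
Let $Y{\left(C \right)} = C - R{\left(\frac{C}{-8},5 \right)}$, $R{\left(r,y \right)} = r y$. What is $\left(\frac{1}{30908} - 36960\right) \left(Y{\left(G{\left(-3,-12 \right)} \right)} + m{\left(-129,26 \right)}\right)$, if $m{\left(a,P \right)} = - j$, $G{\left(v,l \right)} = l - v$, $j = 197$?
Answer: $\frac{1934014936547}{247264} \approx 7.8217 \cdot 10^{6}$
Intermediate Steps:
$Y{\left(C \right)} = \frac{13 C}{8}$ ($Y{\left(C \right)} = C - \frac{C}{-8} \cdot 5 = C - C \left(- \frac{1}{8}\right) 5 = C - - \frac{C}{8} \cdot 5 = C - - \frac{5 C}{8} = C + \frac{5 C}{8} = \frac{13 C}{8}$)
$m{\left(a,P \right)} = -197$ ($m{\left(a,P \right)} = \left(-1\right) 197 = -197$)
$\left(\frac{1}{30908} - 36960\right) \left(Y{\left(G{\left(-3,-12 \right)} \right)} + m{\left(-129,26 \right)}\right) = \left(\frac{1}{30908} - 36960\right) \left(\frac{13 \left(-12 - -3\right)}{8} - 197\right) = \left(\frac{1}{30908} - 36960\right) \left(\frac{13 \left(-12 + 3\right)}{8} - 197\right) = - \frac{1142359679 \left(\frac{13}{8} \left(-9\right) - 197\right)}{30908} = - \frac{1142359679 \left(- \frac{117}{8} - 197\right)}{30908} = \left(- \frac{1142359679}{30908}\right) \left(- \frac{1693}{8}\right) = \frac{1934014936547}{247264}$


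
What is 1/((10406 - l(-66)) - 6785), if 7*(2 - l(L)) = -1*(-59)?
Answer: 7/25392 ≈ 0.00027568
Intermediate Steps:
l(L) = -45/7 (l(L) = 2 - (-1)*(-59)/7 = 2 - 1/7*59 = 2 - 59/7 = -45/7)
1/((10406 - l(-66)) - 6785) = 1/((10406 - 1*(-45/7)) - 6785) = 1/((10406 + 45/7) - 6785) = 1/(72887/7 - 6785) = 1/(25392/7) = 7/25392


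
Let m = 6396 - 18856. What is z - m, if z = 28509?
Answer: 40969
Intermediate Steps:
m = -12460
z - m = 28509 - 1*(-12460) = 28509 + 12460 = 40969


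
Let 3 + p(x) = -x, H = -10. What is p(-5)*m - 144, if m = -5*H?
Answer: -44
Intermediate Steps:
p(x) = -3 - x
m = 50 (m = -5*(-10) = 50)
p(-5)*m - 144 = (-3 - 1*(-5))*50 - 144 = (-3 + 5)*50 - 144 = 2*50 - 144 = 100 - 144 = -44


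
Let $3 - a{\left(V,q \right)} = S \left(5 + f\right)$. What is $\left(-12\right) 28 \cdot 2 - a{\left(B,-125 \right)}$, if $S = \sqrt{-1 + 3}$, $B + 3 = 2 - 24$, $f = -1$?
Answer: $-675 + 4 \sqrt{2} \approx -669.34$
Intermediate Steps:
$B = -25$ ($B = -3 + \left(2 - 24\right) = -3 - 22 = -25$)
$S = \sqrt{2} \approx 1.4142$
$a{\left(V,q \right)} = 3 - 4 \sqrt{2}$ ($a{\left(V,q \right)} = 3 - \sqrt{2} \left(5 - 1\right) = 3 - \sqrt{2} \cdot 4 = 3 - 4 \sqrt{2}$)
$\left(-12\right) 28 \cdot 2 - a{\left(B,-125 \right)} = \left(-12\right) 28 \cdot 2 - \left(3 - 4 \sqrt{2}\right) = \left(-336\right) 2 - \left(3 - 4 \sqrt{2}\right) = -672 - \left(3 - 4 \sqrt{2}\right) = -675 + 4 \sqrt{2}$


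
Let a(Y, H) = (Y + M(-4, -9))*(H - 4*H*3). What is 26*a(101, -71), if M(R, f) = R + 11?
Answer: 2193048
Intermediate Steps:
M(R, f) = 11 + R
a(Y, H) = -11*H*(7 + Y) (a(Y, H) = (Y + (11 - 4))*(H - 4*H*3) = (Y + 7)*(H - 12*H) = (7 + Y)*(-11*H) = -11*H*(7 + Y))
26*a(101, -71) = 26*(-11*(-71)*(7 + 101)) = 26*(-11*(-71)*108) = 26*84348 = 2193048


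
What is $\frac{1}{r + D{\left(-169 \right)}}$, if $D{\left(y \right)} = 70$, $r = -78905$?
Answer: $- \frac{1}{78835} \approx -1.2685 \cdot 10^{-5}$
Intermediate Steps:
$\frac{1}{r + D{\left(-169 \right)}} = \frac{1}{-78905 + 70} = \frac{1}{-78835} = - \frac{1}{78835}$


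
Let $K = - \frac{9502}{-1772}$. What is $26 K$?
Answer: $\frac{61763}{443} \approx 139.42$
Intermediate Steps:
$K = \frac{4751}{886}$ ($K = \left(-9502\right) \left(- \frac{1}{1772}\right) = \frac{4751}{886} \approx 5.3623$)
$26 K = 26 \cdot \frac{4751}{886} = \frac{61763}{443}$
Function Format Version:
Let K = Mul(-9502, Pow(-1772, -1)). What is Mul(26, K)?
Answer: Rational(61763, 443) ≈ 139.42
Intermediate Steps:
K = Rational(4751, 886) (K = Mul(-9502, Rational(-1, 1772)) = Rational(4751, 886) ≈ 5.3623)
Mul(26, K) = Mul(26, Rational(4751, 886)) = Rational(61763, 443)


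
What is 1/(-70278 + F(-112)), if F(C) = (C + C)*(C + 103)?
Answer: -1/68262 ≈ -1.4649e-5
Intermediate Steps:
F(C) = 2*C*(103 + C) (F(C) = (2*C)*(103 + C) = 2*C*(103 + C))
1/(-70278 + F(-112)) = 1/(-70278 + 2*(-112)*(103 - 112)) = 1/(-70278 + 2*(-112)*(-9)) = 1/(-70278 + 2016) = 1/(-68262) = -1/68262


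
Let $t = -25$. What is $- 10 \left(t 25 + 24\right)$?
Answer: $6010$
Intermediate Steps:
$- 10 \left(t 25 + 24\right) = - 10 \left(\left(-25\right) 25 + 24\right) = - 10 \left(-625 + 24\right) = \left(-10\right) \left(-601\right) = 6010$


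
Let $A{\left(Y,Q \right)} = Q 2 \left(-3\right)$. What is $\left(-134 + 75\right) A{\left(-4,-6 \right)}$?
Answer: $-2124$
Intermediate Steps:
$A{\left(Y,Q \right)} = - 6 Q$ ($A{\left(Y,Q \right)} = 2 Q \left(-3\right) = - 6 Q$)
$\left(-134 + 75\right) A{\left(-4,-6 \right)} = \left(-134 + 75\right) \left(\left(-6\right) \left(-6\right)\right) = \left(-59\right) 36 = -2124$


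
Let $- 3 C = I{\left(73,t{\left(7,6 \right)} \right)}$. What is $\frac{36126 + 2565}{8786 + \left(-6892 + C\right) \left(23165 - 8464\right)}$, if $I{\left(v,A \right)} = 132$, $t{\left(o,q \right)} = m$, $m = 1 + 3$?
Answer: $- \frac{38691}{101957350} \approx -0.00037948$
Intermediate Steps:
$m = 4$
$t{\left(o,q \right)} = 4$
$C = -44$ ($C = \left(- \frac{1}{3}\right) 132 = -44$)
$\frac{36126 + 2565}{8786 + \left(-6892 + C\right) \left(23165 - 8464\right)} = \frac{36126 + 2565}{8786 + \left(-6892 - 44\right) \left(23165 - 8464\right)} = \frac{38691}{8786 - 101966136} = \frac{38691}{-101957350} = 38691 \left(- \frac{1}{101957350}\right) = - \frac{38691}{101957350}$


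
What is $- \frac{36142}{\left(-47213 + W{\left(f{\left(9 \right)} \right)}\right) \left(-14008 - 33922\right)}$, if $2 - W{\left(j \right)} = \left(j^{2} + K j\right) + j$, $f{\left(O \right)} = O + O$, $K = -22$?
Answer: $- \frac{18071}{1130117505} \approx -1.599 \cdot 10^{-5}$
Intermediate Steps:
$f{\left(O \right)} = 2 O$
$W{\left(j \right)} = 2 - j^{2} + 21 j$ ($W{\left(j \right)} = 2 - \left(\left(j^{2} - 22 j\right) + j\right) = 2 - \left(j^{2} - 21 j\right) = 2 - j^{2} + 21 j$)
$- \frac{36142}{\left(-47213 + W{\left(f{\left(9 \right)} \right)}\right) \left(-14008 - 33922\right)} = - \frac{36142}{\left(-47213 + \left(2 - \left(2 \cdot 9\right)^{2} + 21 \cdot 2 \cdot 9\right)\right) \left(-14008 - 33922\right)} = - \frac{36142}{\left(-47213 + \left(2 - 18^{2} + 21 \cdot 18\right)\right) \left(-47930\right)} = - \frac{36142}{\left(-47213 + \left(2 - 324 + 378\right)\right) \left(-47930\right)} = - \frac{36142}{\left(-47213 + 56\right) \left(-47930\right)} = - \frac{36142}{\left(-47157\right) \left(-47930\right)} = - \frac{36142}{2260235010} = \left(-36142\right) \frac{1}{2260235010} = - \frac{18071}{1130117505}$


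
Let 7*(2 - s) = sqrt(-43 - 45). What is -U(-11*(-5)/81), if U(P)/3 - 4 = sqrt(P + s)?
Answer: -12 - sqrt(10633 - 1134*I*sqrt(22))/21 ≈ -17.053 + 1.1934*I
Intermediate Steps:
s = 2 - 2*I*sqrt(22)/7 (s = 2 - sqrt(-43 - 45)/7 = 2 - 2*I*sqrt(22)/7 ≈ 2.0 - 1.3401*I)
U(P) = 12 + 3*sqrt(2 + P - 2*I*sqrt(22)/7) (U(P) = 12 + 3*sqrt(P + (2 - 2*I*sqrt(22)/7)) = 12 + 3*sqrt(2 + P - 2*I*sqrt(22)/7))
-U(-11*(-5)/81) = -(12 + 3*sqrt(98 + 49*(-11*(-5)/81) - 14*I*sqrt(22))/7) = -(12 + 3*sqrt(98 + 49*(55*(1/81)) - 14*I*sqrt(22))/7) = -(12 + 3*sqrt(98 + 49*(55/81) - 14*I*sqrt(22))/7) = -(12 + 3*sqrt(98 + 2695/81 - 14*I*sqrt(22))/7) = -(12 + 3*sqrt(10633/81 - 14*I*sqrt(22))/7) = -12 - 3*sqrt(10633/81 - 14*I*sqrt(22))/7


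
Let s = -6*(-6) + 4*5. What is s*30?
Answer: 1680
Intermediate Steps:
s = 56 (s = 36 + 20 = 56)
s*30 = 56*30 = 1680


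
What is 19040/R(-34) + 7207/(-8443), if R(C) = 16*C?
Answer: -302712/8443 ≈ -35.854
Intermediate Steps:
19040/R(-34) + 7207/(-8443) = 19040/((16*(-34))) + 7207/(-8443) = 19040/(-544) + 7207*(-1/8443) = 19040*(-1/544) - 7207/8443 = -35 - 7207/8443 = -302712/8443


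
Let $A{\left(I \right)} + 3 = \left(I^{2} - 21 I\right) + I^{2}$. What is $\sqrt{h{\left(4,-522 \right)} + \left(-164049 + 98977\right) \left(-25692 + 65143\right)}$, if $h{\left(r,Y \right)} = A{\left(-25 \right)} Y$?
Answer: $2 i \sqrt{642020114} \approx 50676.0 i$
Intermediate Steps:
$A{\left(I \right)} = -3 - 21 I + 2 I^{2}$ ($A{\left(I \right)} = -3 + \left(\left(I^{2} - 21 I\right) + I^{2}\right) = -3 + \left(- 21 I + 2 I^{2}\right) = -3 - 21 I + 2 I^{2}$)
$h{\left(r,Y \right)} = 1772 Y$ ($h{\left(r,Y \right)} = \left(-3 - -525 + 2 \left(-25\right)^{2}\right) Y = \left(-3 + 525 + 2 \cdot 625\right) Y = \left(-3 + 525 + 1250\right) Y = 1772 Y$)
$\sqrt{h{\left(4,-522 \right)} + \left(-164049 + 98977\right) \left(-25692 + 65143\right)} = \sqrt{1772 \left(-522\right) + \left(-164049 + 98977\right) \left(-25692 + 65143\right)} = \sqrt{-924984 - 2567155472} = \sqrt{-2568080456} = 2 i \sqrt{642020114}$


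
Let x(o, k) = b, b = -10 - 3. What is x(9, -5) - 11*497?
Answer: -5480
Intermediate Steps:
b = -13
x(o, k) = -13
x(9, -5) - 11*497 = -13 - 11*497 = -13 - 5467 = -5480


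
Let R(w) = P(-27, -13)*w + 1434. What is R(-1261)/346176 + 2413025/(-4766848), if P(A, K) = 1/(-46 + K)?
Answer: -763675535381/1521248969088 ≈ -0.50201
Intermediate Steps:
R(w) = 1434 - w/59 (R(w) = w/(-46 - 13) + 1434 = w/(-59) + 1434 = -w/59 + 1434 = 1434 - w/59)
R(-1261)/346176 + 2413025/(-4766848) = (1434 - 1/59*(-1261))/346176 + 2413025/(-4766848) = (1434 + 1261/59)*(1/346176) + 2413025*(-1/4766848) = (85867/59)*(1/346176) - 2413025/4766848 = 85867/20424384 - 2413025/4766848 = -763675535381/1521248969088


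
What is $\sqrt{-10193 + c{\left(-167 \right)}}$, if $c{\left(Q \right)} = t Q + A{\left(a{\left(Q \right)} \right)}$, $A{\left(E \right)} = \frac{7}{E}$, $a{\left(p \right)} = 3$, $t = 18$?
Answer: $\frac{i \sqrt{118770}}{3} \approx 114.88 i$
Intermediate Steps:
$c{\left(Q \right)} = \frac{7}{3} + 18 Q$ ($c{\left(Q \right)} = 18 Q + \frac{7}{3} = \frac{7}{3} + 18 Q$)
$\sqrt{-10193 + c{\left(-167 \right)}} = \sqrt{-10193 + \left(\frac{7}{3} + 18 \left(-167\right)\right)} = \sqrt{-10193 + \left(\frac{7}{3} - 3006\right)} = \sqrt{-10193 - \frac{9011}{3}} = \sqrt{- \frac{39590}{3}} = \frac{i \sqrt{118770}}{3}$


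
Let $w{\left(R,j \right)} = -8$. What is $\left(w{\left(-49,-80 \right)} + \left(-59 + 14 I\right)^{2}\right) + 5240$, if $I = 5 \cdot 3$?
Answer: $28033$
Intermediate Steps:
$I = 15$
$\left(w{\left(-49,-80 \right)} + \left(-59 + 14 I\right)^{2}\right) + 5240 = \left(-8 + \left(-59 + 14 \cdot 15\right)^{2}\right) + 5240 = \left(-8 + \left(-59 + 210\right)^{2}\right) + 5240 = \left(-8 + 151^{2}\right) + 5240 = \left(-8 + 22801\right) + 5240 = 22793 + 5240 = 28033$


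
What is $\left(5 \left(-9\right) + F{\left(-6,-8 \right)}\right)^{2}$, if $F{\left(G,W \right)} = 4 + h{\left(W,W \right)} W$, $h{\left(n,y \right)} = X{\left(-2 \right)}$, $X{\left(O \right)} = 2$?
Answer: $3249$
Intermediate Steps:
$h{\left(n,y \right)} = 2$
$F{\left(G,W \right)} = 4 + 2 W$
$\left(5 \left(-9\right) + F{\left(-6,-8 \right)}\right)^{2} = \left(5 \left(-9\right) + \left(4 + 2 \left(-8\right)\right)\right)^{2} = \left(-45 + \left(4 - 16\right)\right)^{2} = \left(-45 - 12\right)^{2} = \left(-57\right)^{2} = 3249$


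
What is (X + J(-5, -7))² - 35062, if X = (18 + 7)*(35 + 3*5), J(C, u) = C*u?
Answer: 1616163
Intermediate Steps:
X = 1250 (X = 25*(35 + 15) = 25*50 = 1250)
(X + J(-5, -7))² - 35062 = (1250 - 5*(-7))² - 35062 = (1250 + 35)² - 35062 = 1285² - 35062 = 1651225 - 35062 = 1616163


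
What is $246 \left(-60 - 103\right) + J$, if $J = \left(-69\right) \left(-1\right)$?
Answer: $-40029$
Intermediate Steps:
$J = 69$
$246 \left(-60 - 103\right) + J = 246 \left(-60 - 103\right) + 69 = 246 \left(-163\right) + 69 = -40098 + 69 = -40029$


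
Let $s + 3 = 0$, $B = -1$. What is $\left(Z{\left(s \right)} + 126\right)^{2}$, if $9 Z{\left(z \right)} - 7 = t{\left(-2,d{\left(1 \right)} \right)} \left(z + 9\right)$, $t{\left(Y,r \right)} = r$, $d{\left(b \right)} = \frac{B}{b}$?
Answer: $\frac{1288225}{81} \approx 15904.0$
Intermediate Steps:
$d{\left(b \right)} = - \frac{1}{b}$
$s = -3$ ($s = -3 + 0 = -3$)
$Z{\left(z \right)} = - \frac{2}{9} - \frac{z}{9}$ ($Z{\left(z \right)} = \frac{7}{9} + \frac{- 1^{-1} \left(z + 9\right)}{9} = \frac{7}{9} + \frac{\left(-1\right) 1 \left(9 + z\right)}{9} = \frac{7}{9} + \frac{\left(-1\right) \left(9 + z\right)}{9} = \frac{7}{9} + \frac{-9 - z}{9} = \frac{7}{9} - \left(1 + \frac{z}{9}\right) = - \frac{2}{9} - \frac{z}{9}$)
$\left(Z{\left(s \right)} + 126\right)^{2} = \left(\left(- \frac{2}{9} - - \frac{1}{3}\right) + 126\right)^{2} = \left(\left(- \frac{2}{9} + \frac{1}{3}\right) + 126\right)^{2} = \left(\frac{1}{9} + 126\right)^{2} = \left(\frac{1135}{9}\right)^{2} = \frac{1288225}{81}$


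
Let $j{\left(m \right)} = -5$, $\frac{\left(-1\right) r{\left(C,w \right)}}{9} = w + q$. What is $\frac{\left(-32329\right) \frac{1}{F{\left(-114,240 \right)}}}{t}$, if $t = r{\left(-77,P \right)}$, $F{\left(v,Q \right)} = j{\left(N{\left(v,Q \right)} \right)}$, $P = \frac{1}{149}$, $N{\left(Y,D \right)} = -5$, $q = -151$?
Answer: $\frac{4817021}{1012410} \approx 4.758$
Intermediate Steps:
$P = \frac{1}{149} \approx 0.0067114$
$r{\left(C,w \right)} = 1359 - 9 w$ ($r{\left(C,w \right)} = - 9 \left(w - 151\right) = - 9 \left(-151 + w\right) = 1359 - 9 w$)
$F{\left(v,Q \right)} = -5$
$t = \frac{202482}{149}$ ($t = 1359 - \frac{9}{149} = \frac{202482}{149} \approx 1358.9$)
$\frac{\left(-32329\right) \frac{1}{F{\left(-114,240 \right)}}}{t} = \frac{\left(-32329\right) \frac{1}{-5}}{\frac{202482}{149}} = \left(-32329\right) \left(- \frac{1}{5}\right) \frac{149}{202482} = \frac{32329}{5} \cdot \frac{149}{202482} = \frac{4817021}{1012410}$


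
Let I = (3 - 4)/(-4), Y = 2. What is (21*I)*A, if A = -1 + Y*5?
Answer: 189/4 ≈ 47.250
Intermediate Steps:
I = ¼ (I = -1*(-¼) = ¼ ≈ 0.25000)
A = 9 (A = -1 + 2*5 = -1 + 10 = 9)
(21*I)*A = (21*(¼))*9 = (21/4)*9 = 189/4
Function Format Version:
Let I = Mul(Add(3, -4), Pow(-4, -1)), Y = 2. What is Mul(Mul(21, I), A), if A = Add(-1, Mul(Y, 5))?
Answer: Rational(189, 4) ≈ 47.250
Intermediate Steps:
I = Rational(1, 4) (I = Mul(-1, Rational(-1, 4)) = Rational(1, 4) ≈ 0.25000)
A = 9 (A = Add(-1, Mul(2, 5)) = Add(-1, 10) = 9)
Mul(Mul(21, I), A) = Mul(Mul(21, Rational(1, 4)), 9) = Mul(Rational(21, 4), 9) = Rational(189, 4)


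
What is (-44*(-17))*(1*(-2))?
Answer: -1496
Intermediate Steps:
(-44*(-17))*(1*(-2)) = 748*(-2) = -1496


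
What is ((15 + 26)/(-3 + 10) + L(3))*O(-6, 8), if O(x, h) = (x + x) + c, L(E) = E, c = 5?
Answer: -62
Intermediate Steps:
O(x, h) = 5 + 2*x (O(x, h) = (x + x) + 5 = 2*x + 5 = 5 + 2*x)
((15 + 26)/(-3 + 10) + L(3))*O(-6, 8) = ((15 + 26)/(-3 + 10) + 3)*(5 + 2*(-6)) = (41/7 + 3)*(5 - 12) = (41*(⅐) + 3)*(-7) = (41/7 + 3)*(-7) = (62/7)*(-7) = -62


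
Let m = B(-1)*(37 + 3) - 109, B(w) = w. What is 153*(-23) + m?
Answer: -3668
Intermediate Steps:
m = -149 (m = -(37 + 3) - 109 = -1*40 - 109 = -40 - 109 = -149)
153*(-23) + m = 153*(-23) - 149 = -3519 - 149 = -3668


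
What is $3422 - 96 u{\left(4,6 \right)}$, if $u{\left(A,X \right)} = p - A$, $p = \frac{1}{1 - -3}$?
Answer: $3782$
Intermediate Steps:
$p = \frac{1}{4}$ ($p = \frac{1}{1 + 3} = \frac{1}{4} \approx 0.25$)
$u{\left(A,X \right)} = \frac{1}{4} - A$
$3422 - 96 u{\left(4,6 \right)} = 3422 - 96 \left(\frac{1}{4} - 4\right) = 3422 - -360 = 3422 + 360 = 3782$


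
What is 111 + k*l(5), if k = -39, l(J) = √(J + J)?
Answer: 111 - 39*√10 ≈ -12.329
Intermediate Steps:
l(J) = √2*√J (l(J) = √(2*J) = √2*√J)
111 + k*l(5) = 111 - 39*√2*√5 = 111 - 39*√10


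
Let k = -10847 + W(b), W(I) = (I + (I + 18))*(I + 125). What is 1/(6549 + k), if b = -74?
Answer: -1/10928 ≈ -9.1508e-5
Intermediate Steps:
W(I) = (18 + 2*I)*(125 + I) (W(I) = (I + (18 + I))*(125 + I) = (18 + 2*I)*(125 + I))
k = -17477 (k = -10847 + (2250 + 2*(-74)² + 268*(-74)) = -10847 + (2250 + 2*5476 - 19832) = -10847 + (2250 + 10952 - 19832) = -10847 - 6630 = -17477)
1/(6549 + k) = 1/(6549 - 17477) = 1/(-10928) = -1/10928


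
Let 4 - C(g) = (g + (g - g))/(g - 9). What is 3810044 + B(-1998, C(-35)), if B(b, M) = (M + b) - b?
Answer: 167642077/44 ≈ 3.8100e+6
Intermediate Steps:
C(g) = 4 - g/(-9 + g) (C(g) = 4 - (g + (g - g))/(g - 9) = 4 - (g + 0)/(-9 + g) = 4 - g/(-9 + g))
B(b, M) = M
3810044 + B(-1998, C(-35)) = 3810044 + 3*(-12 - 35)/(-9 - 35) = 3810044 + 3*(-47)/(-44) = 3810044 + 3*(-1/44)*(-47) = 3810044 + 141/44 = 167642077/44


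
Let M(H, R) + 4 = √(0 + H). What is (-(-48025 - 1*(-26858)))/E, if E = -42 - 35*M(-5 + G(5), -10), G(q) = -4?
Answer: 42334/421 + 317505*I/2947 ≈ 100.56 + 107.74*I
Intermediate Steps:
M(H, R) = -4 + √H (M(H, R) = -4 + √(0 + H) = -4 + √H)
E = 98 - 105*I (E = -42 - 35*(-4 + √(-5 - 4)) = -42 - 35*(-4 + √(-9)) = -42 - 35*(-4 + 3*I) = -42 + (140 - 105*I) = 98 - 105*I ≈ 98.0 - 105.0*I)
(-(-48025 - 1*(-26858)))/E = (-(-48025 - 1*(-26858)))/(98 - 105*I) = (-(-48025 + 26858))*((98 + 105*I)/20629) = (-1*(-21167))*((98 + 105*I)/20629) = 21167*((98 + 105*I)/20629) = 21167*(98 + 105*I)/20629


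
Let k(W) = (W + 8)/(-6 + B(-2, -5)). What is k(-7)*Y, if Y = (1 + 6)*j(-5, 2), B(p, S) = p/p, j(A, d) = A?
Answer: 7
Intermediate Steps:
B(p, S) = 1
k(W) = -8/5 - W/5 (k(W) = (W + 8)/(-6 + 1) = (8 + W)/(-5) = (8 + W)*(-⅕) = -8/5 - W/5)
Y = -35 (Y = (1 + 6)*(-5) = 7*(-5) = -35)
k(-7)*Y = (-8/5 - ⅕*(-7))*(-35) = (-8/5 + 7/5)*(-35) = -⅕*(-35) = 7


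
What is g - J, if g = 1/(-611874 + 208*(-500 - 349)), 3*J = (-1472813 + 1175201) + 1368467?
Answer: -93814750937/262822 ≈ -3.5695e+5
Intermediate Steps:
J = 1070855/3 (J = ((-1472813 + 1175201) + 1368467)/3 = (-297612 + 1368467)/3 = (1/3)*1070855 = 1070855/3 ≈ 3.5695e+5)
g = -1/788466 (g = 1/(-611874 + 208*(-849)) = 1/(-611874 - 176592) = 1/(-788466) = -1/788466 ≈ -1.2683e-6)
g - J = -1/788466 - 1*1070855/3 = -1/788466 - 1070855/3 = -93814750937/262822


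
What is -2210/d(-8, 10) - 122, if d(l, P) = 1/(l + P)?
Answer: -4542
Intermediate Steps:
d(l, P) = 1/(P + l)
-2210/d(-8, 10) - 122 = -2210/(1/(10 - 8)) - 122 = -2210/(1/2) - 122 = -2210/½ - 122 = -2210*2 - 122 = -65*68 - 122 = -4420 - 122 = -4542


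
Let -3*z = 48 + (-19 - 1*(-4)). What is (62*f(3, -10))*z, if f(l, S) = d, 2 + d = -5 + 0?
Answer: 4774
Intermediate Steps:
d = -7 (d = -2 + (-5 + 0) = -2 - 5 = -7)
z = -11 (z = -(48 + (-19 - 1*(-4)))/3 = -(48 + (-19 + 4))/3 = -(48 - 15)/3 = -⅓*33 = -11)
f(l, S) = -7
(62*f(3, -10))*z = (62*(-7))*(-11) = -434*(-11) = 4774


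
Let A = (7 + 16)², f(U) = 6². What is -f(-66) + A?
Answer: 493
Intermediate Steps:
f(U) = 36
A = 529 (A = 23² = 529)
-f(-66) + A = -1*36 + 529 = -36 + 529 = 493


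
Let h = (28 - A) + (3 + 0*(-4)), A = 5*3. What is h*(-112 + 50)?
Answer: -992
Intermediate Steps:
A = 15
h = 16 (h = (28 - 1*15) + (3 + 0*(-4)) = (28 - 15) + (3 + 0) = 13 + 3 = 16)
h*(-112 + 50) = 16*(-112 + 50) = 16*(-62) = -992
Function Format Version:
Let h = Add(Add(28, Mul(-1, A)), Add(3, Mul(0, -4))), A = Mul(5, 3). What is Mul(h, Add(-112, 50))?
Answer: -992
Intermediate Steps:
A = 15
h = 16 (h = Add(Add(28, Mul(-1, 15)), Add(3, Mul(0, -4))) = Add(Add(28, -15), Add(3, 0)) = Add(13, 3) = 16)
Mul(h, Add(-112, 50)) = Mul(16, Add(-112, 50)) = Mul(16, -62) = -992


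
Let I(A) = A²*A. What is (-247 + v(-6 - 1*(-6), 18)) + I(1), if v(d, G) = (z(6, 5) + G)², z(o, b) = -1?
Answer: 43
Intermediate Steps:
I(A) = A³
v(d, G) = (-1 + G)²
(-247 + v(-6 - 1*(-6), 18)) + I(1) = (-247 + (-1 + 18)²) + 1³ = (-247 + 17²) + 1 = (-247 + 289) + 1 = 42 + 1 = 43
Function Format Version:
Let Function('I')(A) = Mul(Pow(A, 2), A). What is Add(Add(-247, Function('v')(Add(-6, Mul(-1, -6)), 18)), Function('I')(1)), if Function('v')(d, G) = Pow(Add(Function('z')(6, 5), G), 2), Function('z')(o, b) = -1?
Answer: 43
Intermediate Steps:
Function('I')(A) = Pow(A, 3)
Function('v')(d, G) = Pow(Add(-1, G), 2)
Add(Add(-247, Function('v')(Add(-6, Mul(-1, -6)), 18)), Function('I')(1)) = Add(Add(-247, Pow(Add(-1, 18), 2)), Pow(1, 3)) = Add(Add(-247, Pow(17, 2)), 1) = Add(Add(-247, 289), 1) = Add(42, 1) = 43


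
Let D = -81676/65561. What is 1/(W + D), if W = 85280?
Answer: 65561/5590960404 ≈ 1.1726e-5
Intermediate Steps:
D = -81676/65561 (D = -81676*1/65561 = -81676/65561 ≈ -1.2458)
1/(W + D) = 1/(85280 - 81676/65561) = 1/(5590960404/65561) = 65561/5590960404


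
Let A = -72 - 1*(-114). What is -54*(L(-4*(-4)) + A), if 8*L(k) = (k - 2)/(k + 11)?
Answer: -4543/2 ≈ -2271.5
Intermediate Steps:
L(k) = (-2 + k)/(8*(11 + k)) (L(k) = ((k - 2)/(k + 11))/8 = ((-2 + k)/(11 + k))/8 = (-2 + k)/(8*(11 + k)))
A = 42 (A = -72 + 114 = 42)
-54*(L(-4*(-4)) + A) = -54*((-2 - 4*(-4))/(8*(11 - 4*(-4))) + 42) = -54*((-2 + 16)/(8*(11 + 16)) + 42) = -54*((⅛)*14/27 + 42) = -54*((⅛)*(1/27)*14 + 42) = -54*(7/108 + 42) = -54*4543/108 = -4543/2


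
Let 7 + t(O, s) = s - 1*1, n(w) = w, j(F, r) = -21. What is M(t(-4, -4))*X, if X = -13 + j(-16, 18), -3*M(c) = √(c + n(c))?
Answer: 68*I*√6/3 ≈ 55.522*I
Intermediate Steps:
t(O, s) = -8 + s (t(O, s) = -7 + (s - 1*1) = -7 + (s - 1) = -7 + (-1 + s) = -8 + s)
M(c) = -√2*√c/3 (M(c) = -√(c + c)/3 = -√2*√c/3)
X = -34 (X = -13 - 21 = -34)
M(t(-4, -4))*X = -√2*√(-8 - 4)/3*(-34) = -√2*√(-12)/3*(-34) = -√2*2*I*√3/3*(-34) = -2*I*√6/3*(-34) = 68*I*√6/3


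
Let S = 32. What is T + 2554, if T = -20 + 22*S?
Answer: 3238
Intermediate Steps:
T = 684 (T = -20 + 22*32 = -20 + 704 = 684)
T + 2554 = 684 + 2554 = 3238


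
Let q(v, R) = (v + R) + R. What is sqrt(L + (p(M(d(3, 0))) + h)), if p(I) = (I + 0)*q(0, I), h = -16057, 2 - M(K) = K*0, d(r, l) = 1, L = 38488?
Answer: sqrt(22439) ≈ 149.80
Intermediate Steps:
q(v, R) = v + 2*R (q(v, R) = (R + v) + R = v + 2*R)
M(K) = 2 (M(K) = 2 - K*0 = 2 - 1*0 = 2 + 0 = 2)
p(I) = 2*I**2 (p(I) = (I + 0)*(0 + 2*I) = I*(2*I) = 2*I**2)
sqrt(L + (p(M(d(3, 0))) + h)) = sqrt(38488 + (2*2**2 - 16057)) = sqrt(38488 + (2*4 - 16057)) = sqrt(38488 + (8 - 16057)) = sqrt(38488 - 16049) = sqrt(22439)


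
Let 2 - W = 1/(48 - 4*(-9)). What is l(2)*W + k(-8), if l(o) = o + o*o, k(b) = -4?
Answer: 111/14 ≈ 7.9286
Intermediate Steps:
W = 167/84 (W = 2 - 1/(48 - 4*(-9)) = 2 - 1/(48 + 36) = 2 - 1/84 = 167/84 ≈ 1.9881)
l(o) = o + o²
l(2)*W + k(-8) = (2*(1 + 2))*(167/84) - 4 = (2*3)*(167/84) - 4 = 6*(167/84) - 4 = 167/14 - 4 = 111/14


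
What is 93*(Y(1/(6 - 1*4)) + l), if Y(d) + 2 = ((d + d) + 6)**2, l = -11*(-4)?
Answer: 8463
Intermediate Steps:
l = 44
Y(d) = -2 + (6 + 2*d)**2 (Y(d) = -2 + ((d + d) + 6)**2 = -2 + (2*d + 6)**2 = -2 + (6 + 2*d)**2)
93*(Y(1/(6 - 1*4)) + l) = 93*((-2 + 4*(3 + 1/(6 - 1*4))**2) + 44) = 93*((-2 + 4*(3 + 1/(6 - 4))**2) + 44) = 93*((-2 + 4*(3 + 1/2)**2) + 44) = 93*((-2 + 4*(7/2)**2) + 44) = 93*((-2 + 4*(49/4)) + 44) = 93*((-2 + 49) + 44) = 93*(47 + 44) = 93*91 = 8463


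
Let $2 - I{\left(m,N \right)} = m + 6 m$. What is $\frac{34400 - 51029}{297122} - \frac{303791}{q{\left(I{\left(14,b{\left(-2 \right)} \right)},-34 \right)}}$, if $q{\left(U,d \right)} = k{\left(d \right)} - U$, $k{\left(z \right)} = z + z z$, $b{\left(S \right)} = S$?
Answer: $- \frac{460628794}{1846401} \approx -249.47$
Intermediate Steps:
$k{\left(z \right)} = z + z^{2}$
$I{\left(m,N \right)} = 2 - 7 m$ ($I{\left(m,N \right)} = 2 - \left(m + 6 m\right) = 2 - 7 m$)
$q{\left(U,d \right)} = - U + d \left(1 + d\right)$ ($q{\left(U,d \right)} = d \left(1 + d\right) - U = - U + d \left(1 + d\right)$)
$\frac{34400 - 51029}{297122} - \frac{303791}{q{\left(I{\left(14,b{\left(-2 \right)} \right)},-34 \right)}} = \frac{34400 - 51029}{297122} - \frac{303791}{- (2 - 98) - 34 \left(1 - 34\right)} = \left(-16629\right) \frac{1}{297122} - \frac{303791}{- (2 - 98) - -1122} = - \frac{16629}{297122} - \frac{303791}{\left(-1\right) \left(-96\right) + 1122} = - \frac{16629}{297122} - \frac{303791}{96 + 1122} = - \frac{16629}{297122} - \frac{303791}{1218} = - \frac{460628794}{1846401}$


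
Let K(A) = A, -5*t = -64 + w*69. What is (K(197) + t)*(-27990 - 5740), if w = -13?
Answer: -13127716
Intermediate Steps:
t = 961/5 (t = -(-64 - 13*69)/5 = -(-64 - 897)/5 = -⅕*(-961) = 961/5 ≈ 192.20)
(K(197) + t)*(-27990 - 5740) = (197 + 961/5)*(-27990 - 5740) = (1946/5)*(-33730) = -13127716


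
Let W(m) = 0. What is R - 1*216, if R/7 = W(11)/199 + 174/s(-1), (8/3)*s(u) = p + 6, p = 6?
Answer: 164/3 ≈ 54.667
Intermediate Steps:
s(u) = 9/2 (s(u) = 3*(6 + 6)/8 = (3/8)*12 = 9/2)
R = 812/3 (R = 7*(0/199 + 174/(9/2)) = 7*(0*(1/199) + 174*(2/9)) = 7*(0 + 116/3) = 7*(116/3) = 812/3 ≈ 270.67)
R - 1*216 = 812/3 - 1*216 = 812/3 - 216 = 164/3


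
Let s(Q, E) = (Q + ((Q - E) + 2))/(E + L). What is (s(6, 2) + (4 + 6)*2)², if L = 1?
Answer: 576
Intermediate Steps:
s(Q, E) = (2 - E + 2*Q)/(1 + E) (s(Q, E) = (Q + ((Q - E) + 2))/(E + 1) = (Q + (2 + Q - E))/(1 + E) = (2 - E + 2*Q)/(1 + E))
(s(6, 2) + (4 + 6)*2)² = ((2 - 1*2 + 2*6)/(1 + 2) + (4 + 6)*2)² = ((2 - 2 + 12)/3 + 10*2)² = ((⅓)*12 + 20)² = (4 + 20)² = 24² = 576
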